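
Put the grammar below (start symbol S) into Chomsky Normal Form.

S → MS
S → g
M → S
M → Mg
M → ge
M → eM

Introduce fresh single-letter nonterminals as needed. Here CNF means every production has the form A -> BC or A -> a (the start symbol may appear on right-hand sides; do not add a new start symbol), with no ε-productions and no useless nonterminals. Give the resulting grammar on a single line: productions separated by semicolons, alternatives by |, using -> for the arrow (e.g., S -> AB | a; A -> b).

No ε-productions.
After unit-elimination: S -> g | MS; M -> g | MS | Mg | eM | ge.
TERM: introduce B -> e, A -> g and substitute in every rule of length ≥2.

S -> g | MS; A -> g; B -> e; M -> g | AB | BM | MA | MS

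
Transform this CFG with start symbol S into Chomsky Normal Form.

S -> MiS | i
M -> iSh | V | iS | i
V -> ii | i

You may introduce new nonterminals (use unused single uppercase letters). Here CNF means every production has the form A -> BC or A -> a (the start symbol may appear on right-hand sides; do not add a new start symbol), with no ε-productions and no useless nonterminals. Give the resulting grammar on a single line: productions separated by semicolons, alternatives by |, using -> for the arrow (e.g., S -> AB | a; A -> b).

S -> i | MD; A -> i; B -> h; C -> SB; D -> AS; M -> i | AA | AC | AS

No ε-productions.
After unit-elimination: S -> i | MiS; M -> i | iS | ii | iSh; V -> i | ii.
TERM: introduce B -> h, A -> i and substitute in every rule of length ≥2.
BIN: M -> ASB becomes M -> AC, C -> SB; S -> MAS becomes S -> MD, D -> AS.
Drop unreachable/unproductive: V.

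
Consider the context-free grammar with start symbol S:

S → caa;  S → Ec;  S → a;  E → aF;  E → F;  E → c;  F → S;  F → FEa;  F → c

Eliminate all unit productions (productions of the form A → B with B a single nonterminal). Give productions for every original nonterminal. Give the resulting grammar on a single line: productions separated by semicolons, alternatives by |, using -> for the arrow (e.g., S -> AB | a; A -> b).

Unit productions: E->F, F->S.
Unit pairs (A ⇒* B via units): (E,F), (E,S), (F,S).
S: inherits non-unit rules of {S} → Ec | a | caa.
E: inherits non-unit rules of {E, F, S} → Ec | FEa | a | aF | c | caa.
F: inherits non-unit rules of {F, S} → Ec | FEa | a | c | caa.

S -> a | Ec | caa; E -> a | c | Ec | aF | FEa | caa; F -> a | c | Ec | FEa | caa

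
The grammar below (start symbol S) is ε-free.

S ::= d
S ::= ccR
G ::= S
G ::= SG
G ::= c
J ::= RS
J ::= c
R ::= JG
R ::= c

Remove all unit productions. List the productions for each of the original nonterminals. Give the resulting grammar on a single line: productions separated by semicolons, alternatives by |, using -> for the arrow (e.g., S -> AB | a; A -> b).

S -> d | ccR; G -> c | d | SG | ccR; J -> c | RS; R -> c | JG

Unit productions: G->S.
Unit pairs (A ⇒* B via units): (G,S).
S: inherits non-unit rules of {S} → ccR | d.
G: inherits non-unit rules of {G, S} → SG | c | ccR | d.
J: inherits non-unit rules of {J} → RS | c.
R: inherits non-unit rules of {R} → JG | c.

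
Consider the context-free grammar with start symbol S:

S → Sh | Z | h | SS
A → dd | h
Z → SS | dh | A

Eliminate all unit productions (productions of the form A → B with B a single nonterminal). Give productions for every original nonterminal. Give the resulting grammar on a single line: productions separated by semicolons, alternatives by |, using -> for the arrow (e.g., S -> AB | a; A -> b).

Unit productions: S->Z, Z->A.
Unit pairs (A ⇒* B via units): (S,A), (S,Z), (Z,A).
S: inherits non-unit rules of {A, S, Z} → SS | Sh | dd | dh | h.
A: inherits non-unit rules of {A} → dd | h.
Z: inherits non-unit rules of {A, Z} → SS | dd | dh | h.

S -> h | SS | Sh | dd | dh; A -> h | dd; Z -> h | SS | dd | dh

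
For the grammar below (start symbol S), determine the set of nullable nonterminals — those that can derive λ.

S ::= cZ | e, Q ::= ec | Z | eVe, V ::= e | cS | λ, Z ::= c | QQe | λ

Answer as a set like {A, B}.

{Q, V, Z}

Directly nullable (have an ε-rule): {V, Z}.
Q is nullable via Q -> Z (every symbol on the right is already known nullable).
Not nullable: S — each has a terminal in every rule's right-hand side or depends on a non-nullable symbol.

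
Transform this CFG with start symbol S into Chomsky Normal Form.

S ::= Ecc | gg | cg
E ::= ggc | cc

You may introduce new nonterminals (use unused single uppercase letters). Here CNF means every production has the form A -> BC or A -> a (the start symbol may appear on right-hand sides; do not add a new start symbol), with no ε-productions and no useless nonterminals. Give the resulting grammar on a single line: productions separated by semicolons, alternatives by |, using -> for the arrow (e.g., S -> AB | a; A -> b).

No ε-productions.
No unit productions to eliminate.
TERM: introduce A -> c, B -> g and substitute in every rule of length ≥2.
BIN: E -> BBA becomes E -> BC, C -> BA; S -> EAA becomes S -> ED, D -> AA.

S -> AB | BB | ED; A -> c; B -> g; C -> BA; D -> AA; E -> AA | BC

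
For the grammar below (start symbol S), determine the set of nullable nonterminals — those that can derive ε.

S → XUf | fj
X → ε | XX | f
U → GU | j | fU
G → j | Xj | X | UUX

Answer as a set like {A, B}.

Directly nullable (have an ε-rule): {X}.
G is nullable via G -> X (every symbol on the right is already known nullable).
Not nullable: S, U — each has a terminal in every rule's right-hand side or depends on a non-nullable symbol.

{G, X}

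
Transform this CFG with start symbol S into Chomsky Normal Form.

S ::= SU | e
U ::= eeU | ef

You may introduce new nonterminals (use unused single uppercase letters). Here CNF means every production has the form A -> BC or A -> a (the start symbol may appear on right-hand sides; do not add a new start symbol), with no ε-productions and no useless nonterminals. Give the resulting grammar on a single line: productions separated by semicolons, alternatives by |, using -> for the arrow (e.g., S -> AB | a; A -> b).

S -> e | SU; A -> e; B -> f; C -> AU; U -> AB | AC

No ε-productions.
No unit productions to eliminate.
TERM: introduce A -> e, B -> f and substitute in every rule of length ≥2.
BIN: U -> AAU becomes U -> AC, C -> AU.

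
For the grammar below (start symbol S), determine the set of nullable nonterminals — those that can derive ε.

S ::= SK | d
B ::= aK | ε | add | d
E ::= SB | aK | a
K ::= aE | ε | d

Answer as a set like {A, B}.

{B, K}

Directly nullable (have an ε-rule): {B, K}.
Not nullable: E, S — each has a terminal in every rule's right-hand side or depends on a non-nullable symbol.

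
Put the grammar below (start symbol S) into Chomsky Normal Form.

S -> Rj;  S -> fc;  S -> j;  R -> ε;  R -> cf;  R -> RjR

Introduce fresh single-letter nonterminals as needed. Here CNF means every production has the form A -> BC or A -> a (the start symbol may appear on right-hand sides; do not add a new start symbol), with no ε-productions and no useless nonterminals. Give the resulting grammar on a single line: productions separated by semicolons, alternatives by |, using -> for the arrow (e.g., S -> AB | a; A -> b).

Nullable: {R}; after ε-elimination: S -> j | Rj | fc; R -> j | Rj | cf | jR | RjR.
No unit productions to eliminate.
TERM: introduce B -> c, C -> f, A -> j and substitute in every rule of length ≥2.
BIN: R -> RAR becomes R -> RD, D -> AR.

S -> j | CB | RA; A -> j; B -> c; C -> f; D -> AR; R -> j | AR | BC | RA | RD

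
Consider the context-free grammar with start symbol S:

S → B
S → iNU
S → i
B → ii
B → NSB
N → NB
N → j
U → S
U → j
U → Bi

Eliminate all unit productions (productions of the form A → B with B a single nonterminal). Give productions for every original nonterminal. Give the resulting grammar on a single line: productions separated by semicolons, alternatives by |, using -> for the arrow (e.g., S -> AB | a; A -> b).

Unit productions: S->B, U->S.
Unit pairs (A ⇒* B via units): (S,B), (U,B), (U,S).
S: inherits non-unit rules of {B, S} → NSB | i | iNU | ii.
B: inherits non-unit rules of {B} → NSB | ii.
N: inherits non-unit rules of {N} → NB | j.
U: inherits non-unit rules of {B, S, U} → Bi | NSB | i | iNU | ii | j.

S -> i | ii | NSB | iNU; B -> ii | NSB; N -> j | NB; U -> i | j | Bi | ii | NSB | iNU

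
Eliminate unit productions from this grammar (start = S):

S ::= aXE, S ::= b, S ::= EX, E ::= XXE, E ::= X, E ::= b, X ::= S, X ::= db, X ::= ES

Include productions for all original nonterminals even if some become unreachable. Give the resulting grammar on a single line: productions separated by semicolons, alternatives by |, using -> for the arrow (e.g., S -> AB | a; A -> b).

S -> b | EX | aXE; E -> b | ES | EX | db | XXE | aXE; X -> b | ES | EX | db | aXE

Unit productions: E->X, X->S.
Unit pairs (A ⇒* B via units): (E,S), (E,X), (X,S).
S: inherits non-unit rules of {S} → EX | aXE | b.
E: inherits non-unit rules of {E, S, X} → ES | EX | XXE | aXE | b | db.
X: inherits non-unit rules of {S, X} → ES | EX | aXE | b | db.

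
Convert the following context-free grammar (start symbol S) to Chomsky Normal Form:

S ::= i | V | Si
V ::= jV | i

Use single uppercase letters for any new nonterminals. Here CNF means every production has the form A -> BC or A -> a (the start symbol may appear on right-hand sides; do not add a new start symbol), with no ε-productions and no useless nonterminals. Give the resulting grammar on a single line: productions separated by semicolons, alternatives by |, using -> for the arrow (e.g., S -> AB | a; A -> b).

S -> i | BV | SA; A -> i; B -> j; V -> i | BV

No ε-productions.
After unit-elimination: S -> i | Si | jV; V -> i | jV.
TERM: introduce A -> i, B -> j and substitute in every rule of length ≥2.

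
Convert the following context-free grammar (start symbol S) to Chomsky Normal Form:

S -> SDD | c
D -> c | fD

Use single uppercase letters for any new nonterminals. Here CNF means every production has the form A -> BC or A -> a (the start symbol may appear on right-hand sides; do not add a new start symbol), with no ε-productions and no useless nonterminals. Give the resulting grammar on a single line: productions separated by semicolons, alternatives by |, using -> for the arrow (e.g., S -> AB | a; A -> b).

No ε-productions.
No unit productions to eliminate.
TERM: introduce A -> f and substitute in every rule of length ≥2.
BIN: S -> SDD becomes S -> SB, B -> DD.

S -> c | SB; A -> f; B -> DD; D -> c | AD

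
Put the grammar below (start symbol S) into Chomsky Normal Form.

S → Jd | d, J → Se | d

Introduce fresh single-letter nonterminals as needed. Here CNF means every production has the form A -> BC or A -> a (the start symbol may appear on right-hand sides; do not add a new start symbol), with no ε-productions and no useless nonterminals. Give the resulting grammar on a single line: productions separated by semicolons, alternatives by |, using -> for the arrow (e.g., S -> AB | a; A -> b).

No ε-productions.
No unit productions to eliminate.
TERM: introduce B -> d, A -> e and substitute in every rule of length ≥2.

S -> d | JB; A -> e; B -> d; J -> d | SA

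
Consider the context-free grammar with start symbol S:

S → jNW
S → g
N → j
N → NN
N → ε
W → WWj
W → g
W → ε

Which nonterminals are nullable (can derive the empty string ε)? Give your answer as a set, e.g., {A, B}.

Directly nullable (have an ε-rule): {N, W}.
Not nullable: S — each has a terminal in every rule's right-hand side or depends on a non-nullable symbol.

{N, W}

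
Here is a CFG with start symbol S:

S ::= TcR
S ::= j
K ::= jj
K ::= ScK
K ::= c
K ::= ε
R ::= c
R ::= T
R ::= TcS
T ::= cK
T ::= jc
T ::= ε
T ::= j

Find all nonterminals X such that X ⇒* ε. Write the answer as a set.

{K, R, T}

Directly nullable (have an ε-rule): {K, T}.
R is nullable via R -> T (every symbol on the right is already known nullable).
Not nullable: S — each has a terminal in every rule's right-hand side or depends on a non-nullable symbol.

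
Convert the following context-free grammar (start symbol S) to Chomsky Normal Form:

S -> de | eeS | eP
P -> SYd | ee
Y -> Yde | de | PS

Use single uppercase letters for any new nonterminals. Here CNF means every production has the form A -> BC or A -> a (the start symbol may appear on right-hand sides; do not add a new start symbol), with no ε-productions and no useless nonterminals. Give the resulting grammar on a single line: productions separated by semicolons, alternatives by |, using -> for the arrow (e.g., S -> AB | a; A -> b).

No ε-productions.
No unit productions to eliminate.
TERM: introduce A -> d, B -> e and substitute in every rule of length ≥2.
BIN: P -> SYA becomes P -> SC, C -> YA; S -> BBS becomes S -> BD, D -> BS; Y -> YAB becomes Y -> YE, E -> AB.

S -> AB | BD | BP; A -> d; B -> e; C -> YA; D -> BS; E -> AB; P -> BB | SC; Y -> AB | PS | YE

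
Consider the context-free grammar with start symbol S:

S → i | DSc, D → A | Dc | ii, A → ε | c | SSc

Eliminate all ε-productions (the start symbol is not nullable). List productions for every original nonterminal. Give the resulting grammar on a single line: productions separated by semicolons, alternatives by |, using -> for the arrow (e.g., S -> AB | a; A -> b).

Nullable set: {A, D}.
S -> DSc: D nullable, giving DSc | Sc.
Drop A -> ε.
D -> A: A nullable, giving A.
D -> Dc: D nullable, giving Dc | c.
Unchanged (no nullable symbols): S -> i; A -> SSc; A -> c; D -> ii.

S -> i | Sc | DSc; A -> c | SSc; D -> A | c | Dc | ii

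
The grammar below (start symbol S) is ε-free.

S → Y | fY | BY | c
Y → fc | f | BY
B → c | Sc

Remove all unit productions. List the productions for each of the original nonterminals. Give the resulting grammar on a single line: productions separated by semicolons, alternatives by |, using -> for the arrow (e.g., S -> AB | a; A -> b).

Unit productions: S->Y.
Unit pairs (A ⇒* B via units): (S,Y).
S: inherits non-unit rules of {S, Y} → BY | c | f | fY | fc.
B: inherits non-unit rules of {B} → Sc | c.
Y: inherits non-unit rules of {Y} → BY | f | fc.

S -> c | f | BY | fY | fc; B -> c | Sc; Y -> f | BY | fc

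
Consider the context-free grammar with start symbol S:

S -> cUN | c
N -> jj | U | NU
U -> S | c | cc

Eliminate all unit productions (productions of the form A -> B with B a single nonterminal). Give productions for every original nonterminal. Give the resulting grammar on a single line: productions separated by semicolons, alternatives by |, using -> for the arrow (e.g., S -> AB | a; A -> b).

S -> c | cUN; N -> c | NU | cc | jj | cUN; U -> c | cc | cUN

Unit productions: N->U, U->S.
Unit pairs (A ⇒* B via units): (N,S), (N,U), (U,S).
S: inherits non-unit rules of {S} → c | cUN.
N: inherits non-unit rules of {N, S, U} → NU | c | cUN | cc | jj.
U: inherits non-unit rules of {S, U} → c | cUN | cc.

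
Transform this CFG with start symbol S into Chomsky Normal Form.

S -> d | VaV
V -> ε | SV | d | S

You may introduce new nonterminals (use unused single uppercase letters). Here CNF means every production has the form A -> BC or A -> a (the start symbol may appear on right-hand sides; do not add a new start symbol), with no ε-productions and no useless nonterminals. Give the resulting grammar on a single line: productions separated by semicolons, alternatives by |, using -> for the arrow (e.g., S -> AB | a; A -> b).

S -> a | d | AV | VA | VB; A -> a; B -> AV; C -> AV; V -> a | d | AV | SV | VA | VC

Nullable: {V}; after ε-elimination: S -> a | d | Va | aV | VaV; V -> S | d | SV.
After unit-elimination: S -> a | d | Va | aV | VaV; V -> a | d | SV | Va | aV | VaV.
TERM: introduce A -> a and substitute in every rule of length ≥2.
BIN: S -> VAV becomes S -> VB, B -> AV; V -> VAV becomes V -> VC, C -> AV.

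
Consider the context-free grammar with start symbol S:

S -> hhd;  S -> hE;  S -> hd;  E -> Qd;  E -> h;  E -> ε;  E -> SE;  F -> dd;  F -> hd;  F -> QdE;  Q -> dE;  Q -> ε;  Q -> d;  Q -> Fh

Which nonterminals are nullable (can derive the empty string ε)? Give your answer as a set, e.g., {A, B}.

Directly nullable (have an ε-rule): {E, Q}.
Not nullable: F, S — each has a terminal in every rule's right-hand side or depends on a non-nullable symbol.

{E, Q}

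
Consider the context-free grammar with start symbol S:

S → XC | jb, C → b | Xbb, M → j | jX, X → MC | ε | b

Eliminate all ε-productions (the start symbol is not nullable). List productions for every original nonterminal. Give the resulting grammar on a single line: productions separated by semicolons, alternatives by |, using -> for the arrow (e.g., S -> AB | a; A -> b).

Nullable set: {X}.
S -> XC: X nullable, giving C | XC.
C -> Xbb: X nullable, giving Xbb | bb.
M -> jX: X nullable, giving j | jX.
Drop X -> ε.
Unchanged (no nullable symbols): S -> jb; C -> b; M -> j; X -> MC; X -> b.

S -> C | XC | jb; C -> b | bb | Xbb; M -> j | jX; X -> b | MC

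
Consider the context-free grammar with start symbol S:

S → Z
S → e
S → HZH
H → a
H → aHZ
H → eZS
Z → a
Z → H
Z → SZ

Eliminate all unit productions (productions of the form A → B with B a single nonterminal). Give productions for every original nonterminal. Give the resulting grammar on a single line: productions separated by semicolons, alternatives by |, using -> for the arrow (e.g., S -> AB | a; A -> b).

Unit productions: S->Z, Z->H.
Unit pairs (A ⇒* B via units): (S,H), (S,Z), (Z,H).
S: inherits non-unit rules of {H, S, Z} → HZH | SZ | a | aHZ | e | eZS.
H: inherits non-unit rules of {H} → a | aHZ | eZS.
Z: inherits non-unit rules of {H, Z} → SZ | a | aHZ | eZS.

S -> a | e | SZ | HZH | aHZ | eZS; H -> a | aHZ | eZS; Z -> a | SZ | aHZ | eZS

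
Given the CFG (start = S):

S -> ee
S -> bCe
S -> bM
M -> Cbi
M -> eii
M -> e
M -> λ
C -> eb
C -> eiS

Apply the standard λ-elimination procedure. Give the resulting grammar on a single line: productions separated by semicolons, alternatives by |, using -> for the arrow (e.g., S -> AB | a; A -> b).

S -> b | bM | ee | bCe; C -> eb | eiS; M -> e | Cbi | eii

Nullable set: {M}.
S -> bM: M nullable, giving b | bM.
Drop M -> λ.
Unchanged (no nullable symbols): S -> bCe; S -> ee; C -> eb; C -> eiS; M -> Cbi; M -> e; M -> eii.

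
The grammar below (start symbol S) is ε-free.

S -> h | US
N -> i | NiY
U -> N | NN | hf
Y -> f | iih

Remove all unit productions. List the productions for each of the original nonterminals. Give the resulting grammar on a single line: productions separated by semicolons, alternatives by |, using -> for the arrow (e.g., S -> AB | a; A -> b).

Unit productions: U->N.
Unit pairs (A ⇒* B via units): (U,N).
S: inherits non-unit rules of {S} → US | h.
N: inherits non-unit rules of {N} → NiY | i.
U: inherits non-unit rules of {N, U} → NN | NiY | hf | i.
Y: inherits non-unit rules of {Y} → f | iih.

S -> h | US; N -> i | NiY; U -> i | NN | hf | NiY; Y -> f | iih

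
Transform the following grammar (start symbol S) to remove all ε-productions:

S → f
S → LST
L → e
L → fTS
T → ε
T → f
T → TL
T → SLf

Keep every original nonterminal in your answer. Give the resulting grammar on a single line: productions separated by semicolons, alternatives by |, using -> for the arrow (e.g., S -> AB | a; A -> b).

Nullable set: {T}.
S -> LST: T nullable, giving LS | LST.
L -> fTS: T nullable, giving fS | fTS.
Drop T -> ε.
T -> TL: T nullable, giving L | TL.
Unchanged (no nullable symbols): S -> f; L -> e; T -> SLf; T -> f.

S -> f | LS | LST; L -> e | fS | fTS; T -> L | f | TL | SLf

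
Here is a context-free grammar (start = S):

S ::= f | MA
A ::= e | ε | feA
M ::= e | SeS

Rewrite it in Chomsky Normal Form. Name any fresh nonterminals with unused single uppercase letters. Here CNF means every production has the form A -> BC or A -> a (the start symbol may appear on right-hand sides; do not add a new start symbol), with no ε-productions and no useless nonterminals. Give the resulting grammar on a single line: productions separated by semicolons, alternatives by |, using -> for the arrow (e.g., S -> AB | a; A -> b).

Nullable: {A}; after ε-elimination: S -> M | f | MA; A -> e | fe | feA; M -> e | SeS.
After unit-elimination: S -> e | f | MA | SeS; A -> e | fe | feA; M -> e | SeS.
TERM: introduce C -> e, B -> f and substitute in every rule of length ≥2.
BIN: A -> BCA becomes A -> BD, D -> CA; M -> SCS becomes M -> SE, E -> CS; S -> SCS becomes S -> SF, F -> CS.

S -> e | f | MA | SF; A -> e | BC | BD; B -> f; C -> e; D -> CA; E -> CS; F -> CS; M -> e | SE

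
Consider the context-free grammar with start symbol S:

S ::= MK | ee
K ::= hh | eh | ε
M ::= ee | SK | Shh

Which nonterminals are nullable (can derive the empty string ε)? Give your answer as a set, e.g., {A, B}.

Directly nullable (have an ε-rule): {K}.
Not nullable: M, S — each has a terminal in every rule's right-hand side or depends on a non-nullable symbol.

{K}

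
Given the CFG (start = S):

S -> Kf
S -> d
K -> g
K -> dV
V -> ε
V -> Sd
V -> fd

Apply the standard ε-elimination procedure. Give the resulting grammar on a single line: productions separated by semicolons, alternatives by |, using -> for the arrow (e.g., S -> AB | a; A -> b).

Nullable set: {V}.
K -> dV: V nullable, giving d | dV.
Drop V -> ε.
Unchanged (no nullable symbols): S -> Kf; S -> d; K -> g; V -> Sd; V -> fd.

S -> d | Kf; K -> d | g | dV; V -> Sd | fd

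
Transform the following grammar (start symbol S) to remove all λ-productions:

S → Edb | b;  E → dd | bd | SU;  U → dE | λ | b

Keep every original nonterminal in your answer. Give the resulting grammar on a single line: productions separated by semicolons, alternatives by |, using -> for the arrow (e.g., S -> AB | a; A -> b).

Nullable set: {U}.
E -> SU: U nullable, giving S | SU.
Drop U -> λ.
Unchanged (no nullable symbols): S -> Edb; S -> b; E -> bd; E -> dd; U -> b; U -> dE.

S -> b | Edb; E -> S | SU | bd | dd; U -> b | dE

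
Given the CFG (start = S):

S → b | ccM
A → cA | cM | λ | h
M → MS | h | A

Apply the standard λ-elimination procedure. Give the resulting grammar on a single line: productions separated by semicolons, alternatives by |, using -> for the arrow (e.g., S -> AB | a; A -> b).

S -> b | cc | ccM; A -> c | h | cA | cM; M -> A | S | h | MS

Nullable set: {A, M}.
S -> ccM: M nullable, giving cc | ccM.
Drop A -> λ.
A -> cA: A nullable, giving c | cA.
A -> cM: M nullable, giving c | cM.
M -> A: A nullable, giving A.
M -> MS: M nullable, giving MS | S.
Unchanged (no nullable symbols): S -> b; A -> h; M -> h.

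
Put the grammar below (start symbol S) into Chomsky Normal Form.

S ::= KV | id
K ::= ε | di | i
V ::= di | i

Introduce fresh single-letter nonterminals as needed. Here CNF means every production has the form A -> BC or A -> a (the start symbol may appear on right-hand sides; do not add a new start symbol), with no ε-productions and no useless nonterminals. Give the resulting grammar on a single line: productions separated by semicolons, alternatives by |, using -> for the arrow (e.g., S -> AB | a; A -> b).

Nullable: {K}; after ε-elimination: S -> V | KV | id; K -> i | di; V -> i | di.
After unit-elimination: S -> i | KV | di | id; K -> i | di; V -> i | di.
TERM: introduce A -> d, B -> i and substitute in every rule of length ≥2.

S -> i | AB | BA | KV; A -> d; B -> i; K -> i | AB; V -> i | AB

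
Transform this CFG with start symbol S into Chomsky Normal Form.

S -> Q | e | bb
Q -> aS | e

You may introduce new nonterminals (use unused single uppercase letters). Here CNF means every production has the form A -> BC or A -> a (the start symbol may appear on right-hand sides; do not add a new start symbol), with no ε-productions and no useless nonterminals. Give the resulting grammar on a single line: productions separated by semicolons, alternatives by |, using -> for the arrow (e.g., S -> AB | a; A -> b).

No ε-productions.
After unit-elimination: S -> e | aS | bb; Q -> e | aS.
TERM: introduce A -> a, B -> b and substitute in every rule of length ≥2.
Drop unreachable/unproductive: Q.

S -> e | AS | BB; A -> a; B -> b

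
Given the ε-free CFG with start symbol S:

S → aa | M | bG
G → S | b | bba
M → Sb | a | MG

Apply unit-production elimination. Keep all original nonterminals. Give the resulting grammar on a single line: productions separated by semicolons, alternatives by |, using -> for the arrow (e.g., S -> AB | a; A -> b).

S -> a | MG | Sb | aa | bG; G -> a | b | MG | Sb | aa | bG | bba; M -> a | MG | Sb

Unit productions: G->S, S->M.
Unit pairs (A ⇒* B via units): (G,M), (G,S), (S,M).
S: inherits non-unit rules of {M, S} → MG | Sb | a | aa | bG.
G: inherits non-unit rules of {G, M, S} → MG | Sb | a | aa | b | bG | bba.
M: inherits non-unit rules of {M} → MG | Sb | a.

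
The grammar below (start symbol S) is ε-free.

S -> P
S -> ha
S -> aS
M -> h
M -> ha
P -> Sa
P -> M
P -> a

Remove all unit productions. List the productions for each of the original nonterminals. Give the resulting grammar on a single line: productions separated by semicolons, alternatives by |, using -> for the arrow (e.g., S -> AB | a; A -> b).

Unit productions: P->M, S->P.
Unit pairs (A ⇒* B via units): (P,M), (S,M), (S,P).
S: inherits non-unit rules of {M, P, S} → Sa | a | aS | h | ha.
M: inherits non-unit rules of {M} → h | ha.
P: inherits non-unit rules of {M, P} → Sa | a | h | ha.

S -> a | h | Sa | aS | ha; M -> h | ha; P -> a | h | Sa | ha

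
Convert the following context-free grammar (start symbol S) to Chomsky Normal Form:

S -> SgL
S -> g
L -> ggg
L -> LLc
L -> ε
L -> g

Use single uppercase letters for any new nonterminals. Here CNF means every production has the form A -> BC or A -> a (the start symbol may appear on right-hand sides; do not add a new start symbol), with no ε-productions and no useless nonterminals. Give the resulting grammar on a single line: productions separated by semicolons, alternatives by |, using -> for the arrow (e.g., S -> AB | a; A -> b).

Nullable: {L}; after ε-elimination: S -> g | Sg | SgL; L -> c | g | Lc | LLc | ggg.
No unit productions to eliminate.
TERM: introduce A -> c, B -> g and substitute in every rule of length ≥2.
BIN: L -> BBB becomes L -> BC, C -> BB; L -> LLA becomes L -> LD, D -> LA; S -> SBL becomes S -> SE, E -> BL.

S -> g | SB | SE; A -> c; B -> g; C -> BB; D -> LA; E -> BL; L -> c | g | BC | LA | LD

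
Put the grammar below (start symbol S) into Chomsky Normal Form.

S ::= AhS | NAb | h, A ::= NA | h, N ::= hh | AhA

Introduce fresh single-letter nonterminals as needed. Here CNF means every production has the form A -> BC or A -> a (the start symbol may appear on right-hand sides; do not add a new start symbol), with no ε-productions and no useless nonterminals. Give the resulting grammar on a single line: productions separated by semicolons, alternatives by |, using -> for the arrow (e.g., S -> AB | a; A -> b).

No ε-productions.
No unit productions to eliminate.
TERM: introduce C -> b, B -> h and substitute in every rule of length ≥2.
BIN: N -> ABA becomes N -> AD, D -> BA; S -> ABS becomes S -> AE, E -> BS; S -> NAC becomes S -> NF, F -> AC.

S -> h | AE | NF; A -> h | NA; B -> h; C -> b; D -> BA; E -> BS; F -> AC; N -> AD | BB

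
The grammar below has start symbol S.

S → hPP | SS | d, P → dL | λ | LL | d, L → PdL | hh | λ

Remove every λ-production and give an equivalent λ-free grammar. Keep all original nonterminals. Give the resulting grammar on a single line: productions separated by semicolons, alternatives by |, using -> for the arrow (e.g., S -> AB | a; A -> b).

S -> d | h | SS | hP | hPP; L -> d | Pd | dL | hh | PdL; P -> L | d | LL | dL

Nullable set: {L, P}.
S -> hPP: P, P nullable, giving h | hP | hPP.
Drop L -> λ.
L -> PdL: P, L nullable, giving Pd | PdL | d | dL.
Drop P -> λ.
P -> LL: L, L nullable, giving L | LL.
P -> dL: L nullable, giving d | dL.
Unchanged (no nullable symbols): S -> SS; S -> d; L -> hh; P -> d.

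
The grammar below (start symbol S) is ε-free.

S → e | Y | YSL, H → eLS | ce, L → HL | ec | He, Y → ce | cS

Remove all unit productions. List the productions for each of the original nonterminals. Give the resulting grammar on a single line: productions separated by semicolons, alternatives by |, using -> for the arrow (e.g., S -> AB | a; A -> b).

S -> e | cS | ce | YSL; H -> ce | eLS; L -> HL | He | ec; Y -> cS | ce

Unit productions: S->Y.
Unit pairs (A ⇒* B via units): (S,Y).
S: inherits non-unit rules of {S, Y} → YSL | cS | ce | e.
H: inherits non-unit rules of {H} → ce | eLS.
L: inherits non-unit rules of {L} → HL | He | ec.
Y: inherits non-unit rules of {Y} → cS | ce.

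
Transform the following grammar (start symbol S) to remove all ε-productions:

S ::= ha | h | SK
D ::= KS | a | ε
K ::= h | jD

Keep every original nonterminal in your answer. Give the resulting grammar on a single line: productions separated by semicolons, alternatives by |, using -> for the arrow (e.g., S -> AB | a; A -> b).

S -> h | SK | ha; D -> a | KS; K -> h | j | jD

Nullable set: {D}.
Drop D -> ε.
K -> jD: D nullable, giving j | jD.
Unchanged (no nullable symbols): S -> SK; S -> h; S -> ha; D -> KS; D -> a; K -> h.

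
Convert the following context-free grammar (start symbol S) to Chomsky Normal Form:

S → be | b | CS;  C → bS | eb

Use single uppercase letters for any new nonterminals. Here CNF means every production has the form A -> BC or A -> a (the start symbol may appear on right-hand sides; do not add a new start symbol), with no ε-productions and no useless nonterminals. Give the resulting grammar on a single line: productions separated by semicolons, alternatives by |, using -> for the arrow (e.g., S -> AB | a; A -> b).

No ε-productions.
No unit productions to eliminate.
TERM: introduce A -> b, B -> e and substitute in every rule of length ≥2.

S -> b | AB | CS; A -> b; B -> e; C -> AS | BA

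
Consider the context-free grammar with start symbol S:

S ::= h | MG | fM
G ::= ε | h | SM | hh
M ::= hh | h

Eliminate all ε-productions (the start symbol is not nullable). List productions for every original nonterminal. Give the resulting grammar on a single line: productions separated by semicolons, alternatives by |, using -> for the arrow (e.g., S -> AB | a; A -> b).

Nullable set: {G}.
S -> MG: G nullable, giving M | MG.
Drop G -> ε.
Unchanged (no nullable symbols): S -> fM; S -> h; G -> SM; G -> h; G -> hh; M -> h; M -> hh.

S -> M | h | MG | fM; G -> h | SM | hh; M -> h | hh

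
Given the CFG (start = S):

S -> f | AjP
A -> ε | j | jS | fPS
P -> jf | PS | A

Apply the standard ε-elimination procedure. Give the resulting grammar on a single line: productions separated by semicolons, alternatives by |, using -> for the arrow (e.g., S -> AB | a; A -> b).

Nullable set: {A, P}.
S -> AjP: A, P nullable, giving Aj | AjP | j | jP.
Drop A -> ε.
A -> fPS: P nullable, giving fPS | fS.
P -> A: A nullable, giving A.
P -> PS: P nullable, giving PS | S.
Unchanged (no nullable symbols): S -> f; A -> j; A -> jS; P -> jf.

S -> f | j | Aj | jP | AjP; A -> j | fS | jS | fPS; P -> A | S | PS | jf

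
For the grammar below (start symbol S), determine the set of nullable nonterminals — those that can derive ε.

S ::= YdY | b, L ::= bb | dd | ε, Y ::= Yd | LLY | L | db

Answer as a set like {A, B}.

{L, Y}

Directly nullable (have an ε-rule): {L}.
Y is nullable via Y -> L (every symbol on the right is already known nullable).
Not nullable: S — each has a terminal in every rule's right-hand side or depends on a non-nullable symbol.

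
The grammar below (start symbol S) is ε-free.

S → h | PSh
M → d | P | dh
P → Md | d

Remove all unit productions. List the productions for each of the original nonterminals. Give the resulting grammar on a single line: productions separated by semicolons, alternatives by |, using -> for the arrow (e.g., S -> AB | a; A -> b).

S -> h | PSh; M -> d | Md | dh; P -> d | Md

Unit productions: M->P.
Unit pairs (A ⇒* B via units): (M,P).
S: inherits non-unit rules of {S} → PSh | h.
M: inherits non-unit rules of {M, P} → Md | d | dh.
P: inherits non-unit rules of {P} → Md | d.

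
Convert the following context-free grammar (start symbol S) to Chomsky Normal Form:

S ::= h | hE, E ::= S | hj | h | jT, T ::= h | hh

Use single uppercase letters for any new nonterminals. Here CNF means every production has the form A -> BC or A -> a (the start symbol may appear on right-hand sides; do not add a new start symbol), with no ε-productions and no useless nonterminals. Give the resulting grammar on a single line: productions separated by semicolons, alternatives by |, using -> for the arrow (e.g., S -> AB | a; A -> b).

S -> h | AE; A -> h; B -> j; E -> h | AB | AE | BT; T -> h | AA

No ε-productions.
After unit-elimination: S -> h | hE; E -> h | hE | hj | jT; T -> h | hh.
TERM: introduce A -> h, B -> j and substitute in every rule of length ≥2.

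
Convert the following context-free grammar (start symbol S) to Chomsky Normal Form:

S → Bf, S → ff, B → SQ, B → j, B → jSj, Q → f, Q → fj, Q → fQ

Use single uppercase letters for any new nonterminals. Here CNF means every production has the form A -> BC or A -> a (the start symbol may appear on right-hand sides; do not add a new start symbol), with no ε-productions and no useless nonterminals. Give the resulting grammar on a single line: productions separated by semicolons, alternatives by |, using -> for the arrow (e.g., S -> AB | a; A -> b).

S -> BC | CC; A -> j; B -> j | AD | SQ; C -> f; D -> SA; Q -> f | CA | CQ

No ε-productions.
No unit productions to eliminate.
TERM: introduce C -> f, A -> j and substitute in every rule of length ≥2.
BIN: B -> ASA becomes B -> AD, D -> SA.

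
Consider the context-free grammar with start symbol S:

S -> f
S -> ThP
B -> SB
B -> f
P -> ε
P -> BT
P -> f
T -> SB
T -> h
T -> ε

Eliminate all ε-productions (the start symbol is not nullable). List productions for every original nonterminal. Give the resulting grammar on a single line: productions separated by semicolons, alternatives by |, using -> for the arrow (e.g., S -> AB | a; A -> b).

S -> f | h | Th | hP | ThP; B -> f | SB; P -> B | f | BT; T -> h | SB

Nullable set: {P, T}.
S -> ThP: T, P nullable, giving Th | ThP | h | hP.
Drop P -> ε.
P -> BT: T nullable, giving B | BT.
Drop T -> ε.
Unchanged (no nullable symbols): S -> f; B -> SB; B -> f; P -> f; T -> SB; T -> h.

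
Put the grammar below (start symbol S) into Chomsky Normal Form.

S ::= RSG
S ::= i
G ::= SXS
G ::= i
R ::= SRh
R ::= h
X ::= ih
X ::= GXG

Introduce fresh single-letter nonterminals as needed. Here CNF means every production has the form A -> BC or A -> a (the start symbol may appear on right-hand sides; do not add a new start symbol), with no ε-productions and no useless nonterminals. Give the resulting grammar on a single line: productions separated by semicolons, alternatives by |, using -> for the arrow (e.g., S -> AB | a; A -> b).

S -> i | RE; A -> h; B -> i; C -> XS; D -> RA; E -> SG; F -> XG; G -> i | SC; R -> h | SD; X -> BA | GF

No ε-productions.
No unit productions to eliminate.
TERM: introduce A -> h, B -> i and substitute in every rule of length ≥2.
BIN: G -> SXS becomes G -> SC, C -> XS; R -> SRA becomes R -> SD, D -> RA; S -> RSG becomes S -> RE, E -> SG; X -> GXG becomes X -> GF, F -> XG.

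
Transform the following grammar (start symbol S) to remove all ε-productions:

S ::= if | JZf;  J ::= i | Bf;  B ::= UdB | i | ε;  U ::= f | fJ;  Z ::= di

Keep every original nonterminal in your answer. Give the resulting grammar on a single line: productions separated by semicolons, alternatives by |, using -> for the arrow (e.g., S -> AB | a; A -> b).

S -> if | JZf; B -> i | Ud | UdB; J -> f | i | Bf; U -> f | fJ; Z -> di

Nullable set: {B}.
Drop B -> ε.
B -> UdB: B nullable, giving Ud | UdB.
J -> Bf: B nullable, giving Bf | f.
Unchanged (no nullable symbols): S -> JZf; S -> if; B -> i; J -> i; U -> f; U -> fJ; Z -> di.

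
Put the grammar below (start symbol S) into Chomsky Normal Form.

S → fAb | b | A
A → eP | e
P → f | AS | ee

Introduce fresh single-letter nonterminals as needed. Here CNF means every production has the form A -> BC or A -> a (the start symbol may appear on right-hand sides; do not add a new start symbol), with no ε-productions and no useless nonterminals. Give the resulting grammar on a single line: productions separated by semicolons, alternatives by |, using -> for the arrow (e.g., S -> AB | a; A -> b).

No ε-productions.
After unit-elimination: S -> b | e | eP | fAb; A -> e | eP; P -> f | AS | ee.
TERM: introduce D -> b, B -> e, C -> f and substitute in every rule of length ≥2.
BIN: S -> CAD becomes S -> CE, E -> AD.

S -> b | e | BP | CE; A -> e | BP; B -> e; C -> f; D -> b; E -> AD; P -> f | AS | BB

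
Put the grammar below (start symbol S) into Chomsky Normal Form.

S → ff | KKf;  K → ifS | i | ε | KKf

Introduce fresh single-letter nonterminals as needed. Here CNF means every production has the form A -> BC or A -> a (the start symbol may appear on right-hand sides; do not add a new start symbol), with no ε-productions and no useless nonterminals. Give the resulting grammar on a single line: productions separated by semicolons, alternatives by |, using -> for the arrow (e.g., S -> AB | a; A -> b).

Nullable: {K}; after ε-elimination: S -> f | Kf | ff | KKf; K -> f | i | Kf | KKf | ifS.
No unit productions to eliminate.
TERM: introduce A -> f, B -> i and substitute in every rule of length ≥2.
BIN: K -> BAS becomes K -> BC, C -> AS; K -> KKA becomes K -> KD, D -> KA; S -> KKA becomes S -> KE, E -> KA.

S -> f | AA | KA | KE; A -> f; B -> i; C -> AS; D -> KA; E -> KA; K -> f | i | BC | KA | KD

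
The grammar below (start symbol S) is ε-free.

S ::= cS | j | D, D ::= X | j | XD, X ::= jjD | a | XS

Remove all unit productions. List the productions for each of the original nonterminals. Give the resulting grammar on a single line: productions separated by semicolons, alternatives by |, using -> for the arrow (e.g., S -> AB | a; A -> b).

S -> a | j | XD | XS | cS | jjD; D -> a | j | XD | XS | jjD; X -> a | XS | jjD

Unit productions: D->X, S->D.
Unit pairs (A ⇒* B via units): (D,X), (S,D), (S,X).
S: inherits non-unit rules of {D, S, X} → XD | XS | a | cS | j | jjD.
D: inherits non-unit rules of {D, X} → XD | XS | a | j | jjD.
X: inherits non-unit rules of {X} → XS | a | jjD.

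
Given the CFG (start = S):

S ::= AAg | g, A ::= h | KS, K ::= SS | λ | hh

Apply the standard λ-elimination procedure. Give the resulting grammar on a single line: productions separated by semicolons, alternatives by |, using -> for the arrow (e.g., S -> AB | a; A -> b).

Nullable set: {K}.
A -> KS: K nullable, giving KS | S.
Drop K -> λ.
Unchanged (no nullable symbols): S -> AAg; S -> g; A -> h; K -> SS; K -> hh.

S -> g | AAg; A -> S | h | KS; K -> SS | hh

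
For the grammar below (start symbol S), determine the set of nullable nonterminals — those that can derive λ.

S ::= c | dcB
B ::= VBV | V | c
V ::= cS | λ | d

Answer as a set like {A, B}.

Directly nullable (have an ε-rule): {V}.
B is nullable via B -> V (every symbol on the right is already known nullable).
Not nullable: S — each has a terminal in every rule's right-hand side or depends on a non-nullable symbol.

{B, V}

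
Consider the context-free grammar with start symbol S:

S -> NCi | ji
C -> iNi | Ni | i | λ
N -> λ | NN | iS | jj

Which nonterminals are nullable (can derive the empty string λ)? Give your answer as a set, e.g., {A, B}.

Directly nullable (have an ε-rule): {C, N}.
Not nullable: S — each has a terminal in every rule's right-hand side or depends on a non-nullable symbol.

{C, N}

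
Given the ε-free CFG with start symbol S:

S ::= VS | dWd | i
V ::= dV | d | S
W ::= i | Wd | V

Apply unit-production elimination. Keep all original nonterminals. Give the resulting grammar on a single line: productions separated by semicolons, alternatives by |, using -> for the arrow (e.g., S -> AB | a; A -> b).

S -> i | VS | dWd; V -> d | i | VS | dV | dWd; W -> d | i | VS | Wd | dV | dWd

Unit productions: V->S, W->V.
Unit pairs (A ⇒* B via units): (V,S), (W,S), (W,V).
S: inherits non-unit rules of {S} → VS | dWd | i.
V: inherits non-unit rules of {S, V} → VS | d | dV | dWd | i.
W: inherits non-unit rules of {S, V, W} → VS | Wd | d | dV | dWd | i.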